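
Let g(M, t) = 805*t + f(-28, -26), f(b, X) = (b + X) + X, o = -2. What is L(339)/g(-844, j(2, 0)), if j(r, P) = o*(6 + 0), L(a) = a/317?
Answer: -339/3087580 ≈ -0.00010979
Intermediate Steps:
f(b, X) = b + 2*X (f(b, X) = (X + b) + X = b + 2*X)
L(a) = a/317 (L(a) = a*(1/317) = a/317)
j(r, P) = -12 (j(r, P) = -2*(6 + 0) = -2*6 = -12)
g(M, t) = -80 + 805*t (g(M, t) = 805*t + (-28 + 2*(-26)) = 805*t + (-28 - 52) = 805*t - 80 = -80 + 805*t)
L(339)/g(-844, j(2, 0)) = ((1/317)*339)/(-80 + 805*(-12)) = 339/(317*(-80 - 9660)) = (339/317)/(-9740) = (339/317)*(-1/9740) = -339/3087580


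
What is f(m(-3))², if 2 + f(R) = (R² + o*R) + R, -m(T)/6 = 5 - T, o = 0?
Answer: 5080516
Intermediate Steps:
m(T) = -30 + 6*T (m(T) = -6*(5 - T) = -30 + 6*T)
f(R) = -2 + R + R² (f(R) = -2 + ((R² + 0*R) + R) = -2 + ((R² + 0) + R) = -2 + (R² + R) = -2 + (R + R²) = -2 + R + R²)
f(m(-3))² = (-2 + (-30 + 6*(-3)) + (-30 + 6*(-3))²)² = (-2 + (-30 - 18) + (-30 - 18)²)² = (-2 - 48 + (-48)²)² = (-2 - 48 + 2304)² = 2254² = 5080516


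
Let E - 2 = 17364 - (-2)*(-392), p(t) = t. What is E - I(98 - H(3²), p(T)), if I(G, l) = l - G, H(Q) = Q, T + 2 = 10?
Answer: 16663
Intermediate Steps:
T = 8 (T = -2 + 10 = 8)
E = 16582 (E = 2 + (17364 - (-2)*(-392)) = 2 + (17364 - 1*784) = 2 + (17364 - 784) = 2 + 16580 = 16582)
E - I(98 - H(3²), p(T)) = 16582 - (8 - (98 - 1*3²)) = 16582 - (8 - (98 - 1*9)) = 16582 - (8 - (98 - 9)) = 16582 - (8 - 1*89) = 16582 - (8 - 89) = 16582 - 1*(-81) = 16582 + 81 = 16663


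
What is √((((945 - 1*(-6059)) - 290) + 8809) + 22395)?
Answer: √37918 ≈ 194.73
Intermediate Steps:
√((((945 - 1*(-6059)) - 290) + 8809) + 22395) = √((((945 + 6059) - 290) + 8809) + 22395) = √(((7004 - 290) + 8809) + 22395) = √((6714 + 8809) + 22395) = √(15523 + 22395) = √37918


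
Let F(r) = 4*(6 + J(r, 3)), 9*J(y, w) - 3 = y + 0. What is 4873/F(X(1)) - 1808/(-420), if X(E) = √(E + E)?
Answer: 268354721/1363740 - 43857*√2/12988 ≈ 192.00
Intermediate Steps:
J(y, w) = ⅓ + y/9 (J(y, w) = ⅓ + (y + 0)/9 = ⅓ + y/9)
X(E) = √2*√E (X(E) = √(2*E) = √2*√E)
F(r) = 76/3 + 4*r/9 (F(r) = 4*(6 + (⅓ + r/9)) = 4*(19/3 + r/9) = 76/3 + 4*r/9)
4873/F(X(1)) - 1808/(-420) = 4873/(76/3 + 4*(√2*√1)/9) - 1808/(-420) = 4873/(76/3 + 4*(√2*1)/9) - 1808*(-1/420) = 4873/(76/3 + 4*√2/9) + 452/105 = 452/105 + 4873/(76/3 + 4*√2/9)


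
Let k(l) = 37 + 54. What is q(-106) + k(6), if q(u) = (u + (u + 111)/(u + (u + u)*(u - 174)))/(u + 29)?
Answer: 421473697/4562558 ≈ 92.377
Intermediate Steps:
k(l) = 91
q(u) = (u + (111 + u)/(u + 2*u*(-174 + u)))/(29 + u) (q(u) = (u + (111 + u)/(u + (2*u)*(-174 + u)))/(29 + u) = (u + (111 + u)/(u + 2*u*(-174 + u)))/(29 + u))
q(-106) + k(6) = (-111 - 1*(-106) - 2*(-106)³ + 347*(-106)²)/((-106)*(10063 - 2*(-106)² + 289*(-106))) + 91 = -(-111 + 106 - 2*(-1191016) + 347*11236)/(106*(10063 - 2*11236 - 30634)) + 91 = -(-111 + 106 + 2382032 + 3898892)/(106*(10063 - 22472 - 30634)) + 91 = -1/106*6280919/(-43043) + 91 = -1/106*(-1/43043)*6280919 + 91 = 6280919/4562558 + 91 = 421473697/4562558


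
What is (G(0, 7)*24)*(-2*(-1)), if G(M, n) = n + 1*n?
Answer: 672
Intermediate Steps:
G(M, n) = 2*n (G(M, n) = n + n = 2*n)
(G(0, 7)*24)*(-2*(-1)) = ((2*7)*24)*(-2*(-1)) = (14*24)*2 = 336*2 = 672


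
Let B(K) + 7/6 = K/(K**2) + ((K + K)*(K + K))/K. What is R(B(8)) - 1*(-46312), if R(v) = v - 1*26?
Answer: 1111607/24 ≈ 46317.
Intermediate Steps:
B(K) = -7/6 + 1/K + 4*K (B(K) = -7/6 + (K/(K**2) + ((K + K)*(K + K))/K) = -7/6 + (K/K**2 + ((2*K)*(2*K))/K) = -7/6 + (1/K + (4*K**2)/K) = -7/6 + (1/K + 4*K) = -7/6 + 1/K + 4*K)
R(v) = -26 + v (R(v) = v - 26 = -26 + v)
R(B(8)) - 1*(-46312) = (-26 + (-7/6 + 1/8 + 4*8)) - 1*(-46312) = (-26 + (-7/6 + 1/8 + 32)) + 46312 = (-26 + 743/24) + 46312 = 119/24 + 46312 = 1111607/24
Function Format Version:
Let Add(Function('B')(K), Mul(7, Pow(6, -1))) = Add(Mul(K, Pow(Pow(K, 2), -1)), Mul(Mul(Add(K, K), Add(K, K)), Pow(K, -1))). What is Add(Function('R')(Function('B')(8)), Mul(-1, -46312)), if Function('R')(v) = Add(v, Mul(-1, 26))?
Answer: Rational(1111607, 24) ≈ 46317.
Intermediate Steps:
Function('B')(K) = Add(Rational(-7, 6), Pow(K, -1), Mul(4, K)) (Function('B')(K) = Add(Rational(-7, 6), Add(Mul(K, Pow(Pow(K, 2), -1)), Mul(Mul(Add(K, K), Add(K, K)), Pow(K, -1)))) = Add(Rational(-7, 6), Add(Mul(K, Pow(K, -2)), Mul(Mul(Mul(2, K), Mul(2, K)), Pow(K, -1)))) = Add(Rational(-7, 6), Add(Pow(K, -1), Mul(Mul(4, Pow(K, 2)), Pow(K, -1)))) = Add(Rational(-7, 6), Add(Pow(K, -1), Mul(4, K))) = Add(Rational(-7, 6), Pow(K, -1), Mul(4, K)))
Function('R')(v) = Add(-26, v) (Function('R')(v) = Add(v, -26) = Add(-26, v))
Add(Function('R')(Function('B')(8)), Mul(-1, -46312)) = Add(Add(-26, Add(Rational(-7, 6), Pow(8, -1), Mul(4, 8))), Mul(-1, -46312)) = Add(Add(-26, Add(Rational(-7, 6), Rational(1, 8), 32)), 46312) = Add(Add(-26, Rational(743, 24)), 46312) = Add(Rational(119, 24), 46312) = Rational(1111607, 24)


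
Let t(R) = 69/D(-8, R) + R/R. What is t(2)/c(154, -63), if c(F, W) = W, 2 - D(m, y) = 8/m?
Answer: -8/21 ≈ -0.38095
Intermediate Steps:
D(m, y) = 2 - 8/m
t(R) = 24 (t(R) = 69/(2 - 8/(-8)) + R/R = 69/(2 - 8*(-⅛)) + 1 = 69/(2 + 1) + 1 = 69/3 + 1 = 69*(⅓) + 1 = 23 + 1 = 24)
t(2)/c(154, -63) = 24/(-63) = 24*(-1/63) = -8/21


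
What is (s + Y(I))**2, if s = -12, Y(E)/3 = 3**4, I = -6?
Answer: 53361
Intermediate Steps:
Y(E) = 243 (Y(E) = 3*3**4 = 3*81 = 243)
(s + Y(I))**2 = (-12 + 243)**2 = 231**2 = 53361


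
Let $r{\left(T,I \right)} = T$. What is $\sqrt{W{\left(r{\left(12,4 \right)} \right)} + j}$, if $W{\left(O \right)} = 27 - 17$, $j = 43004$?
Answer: $\sqrt{43014} \approx 207.4$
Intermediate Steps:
$W{\left(O \right)} = 10$
$\sqrt{W{\left(r{\left(12,4 \right)} \right)} + j} = \sqrt{10 + 43004} = \sqrt{43014}$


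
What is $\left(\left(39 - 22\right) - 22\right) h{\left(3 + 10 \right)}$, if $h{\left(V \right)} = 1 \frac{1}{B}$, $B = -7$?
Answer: $\frac{5}{7} \approx 0.71429$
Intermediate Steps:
$h{\left(V \right)} = - \frac{1}{7}$ ($h{\left(V \right)} = 1 \frac{1}{-7} = 1 \left(- \frac{1}{7}\right) = - \frac{1}{7}$)
$\left(\left(39 - 22\right) - 22\right) h{\left(3 + 10 \right)} = \left(\left(39 - 22\right) - 22\right) \left(- \frac{1}{7}\right) = \left(17 - 22\right) \left(- \frac{1}{7}\right) = \left(-5\right) \left(- \frac{1}{7}\right) = \frac{5}{7}$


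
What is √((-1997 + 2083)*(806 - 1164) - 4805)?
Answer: I*√35593 ≈ 188.66*I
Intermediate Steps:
√((-1997 + 2083)*(806 - 1164) - 4805) = √(86*(-358) - 4805) = √(-30788 - 4805) = √(-35593) = I*√35593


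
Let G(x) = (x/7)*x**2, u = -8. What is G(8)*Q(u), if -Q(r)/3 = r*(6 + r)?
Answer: -24576/7 ≈ -3510.9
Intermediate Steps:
Q(r) = -3*r*(6 + r)
G(x) = x**3/7 (G(x) = (x*(1/7))*x**2 = (x/7)*x**2 = x**3/7)
G(8)*Q(u) = ((1/7)*8**3)*(-3*(-8)*(6 - 8)) = ((1/7)*512)*(-3*(-8)*(-2)) = (512/7)*(-48) = -24576/7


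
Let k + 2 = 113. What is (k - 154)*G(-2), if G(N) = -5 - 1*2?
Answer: 301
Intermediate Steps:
k = 111 (k = -2 + 113 = 111)
G(N) = -7 (G(N) = -5 - 2 = -7)
(k - 154)*G(-2) = (111 - 154)*(-7) = -43*(-7) = 301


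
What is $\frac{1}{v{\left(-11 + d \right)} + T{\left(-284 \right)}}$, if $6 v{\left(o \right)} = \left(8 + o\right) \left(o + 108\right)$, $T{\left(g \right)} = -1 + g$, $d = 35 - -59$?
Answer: $\frac{6}{15671} \approx 0.00038287$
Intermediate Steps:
$d = 94$ ($d = 35 + 59 = 94$)
$v{\left(o \right)} = \frac{\left(8 + o\right) \left(108 + o\right)}{6}$ ($v{\left(o \right)} = \frac{\left(8 + o\right) \left(o + 108\right)}{6} = \frac{\left(8 + o\right) \left(108 + o\right)}{6}$)
$\frac{1}{v{\left(-11 + d \right)} + T{\left(-284 \right)}} = \frac{1}{\left(144 + \frac{\left(-11 + 94\right)^{2}}{6} + \frac{58 \left(-11 + 94\right)}{3}\right) - 285} = \frac{1}{\left(144 + \frac{83^{2}}{6} + \frac{58}{3} \cdot 83\right) - 285} = \frac{1}{\left(144 + \frac{1}{6} \cdot 6889 + \frac{4814}{3}\right) - 285} = \frac{1}{\left(144 + \frac{6889}{6} + \frac{4814}{3}\right) - 285} = \frac{1}{\frac{17381}{6} - 285} = \frac{1}{\frac{15671}{6}} = \frac{6}{15671}$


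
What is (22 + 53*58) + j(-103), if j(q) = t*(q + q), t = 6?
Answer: 1860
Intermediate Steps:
j(q) = 12*q (j(q) = 6*(q + q) = 6*(2*q) = 12*q)
(22 + 53*58) + j(-103) = (22 + 53*58) + 12*(-103) = (22 + 3074) - 1236 = 3096 - 1236 = 1860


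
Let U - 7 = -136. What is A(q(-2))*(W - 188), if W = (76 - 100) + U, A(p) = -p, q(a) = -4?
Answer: -1364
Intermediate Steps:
U = -129 (U = 7 - 136 = -129)
W = -153 (W = (76 - 100) - 129 = -24 - 129 = -153)
A(q(-2))*(W - 188) = (-1*(-4))*(-153 - 188) = 4*(-341) = -1364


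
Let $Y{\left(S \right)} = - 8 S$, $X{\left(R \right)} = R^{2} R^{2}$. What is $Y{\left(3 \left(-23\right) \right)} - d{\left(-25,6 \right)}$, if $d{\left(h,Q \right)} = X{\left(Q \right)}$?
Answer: $-744$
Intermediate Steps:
$X{\left(R \right)} = R^{4}$
$d{\left(h,Q \right)} = Q^{4}$
$Y{\left(3 \left(-23\right) \right)} - d{\left(-25,6 \right)} = - 8 \cdot 3 \left(-23\right) - 6^{4} = \left(-8\right) \left(-69\right) - 1296 = 552 - 1296 = -744$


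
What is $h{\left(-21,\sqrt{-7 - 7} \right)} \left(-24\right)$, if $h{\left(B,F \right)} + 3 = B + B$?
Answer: $1080$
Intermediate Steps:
$h{\left(B,F \right)} = -3 + 2 B$ ($h{\left(B,F \right)} = -3 + \left(B + B\right) = -3 + 2 B$)
$h{\left(-21,\sqrt{-7 - 7} \right)} \left(-24\right) = \left(-3 + 2 \left(-21\right)\right) \left(-24\right) = \left(-3 - 42\right) \left(-24\right) = \left(-45\right) \left(-24\right) = 1080$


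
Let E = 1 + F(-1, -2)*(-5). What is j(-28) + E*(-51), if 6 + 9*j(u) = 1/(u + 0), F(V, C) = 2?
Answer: 115499/252 ≈ 458.33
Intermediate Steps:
j(u) = -⅔ + 1/(9*u) (j(u) = -⅔ + 1/(9*(u + 0)) = -⅔ + 1/(9*u))
E = -9 (E = 1 + 2*(-5) = 1 - 10 = -9)
j(-28) + E*(-51) = (⅑)*(1 - 6*(-28))/(-28) - 9*(-51) = (⅑)*(-1/28)*(1 + 168) + 459 = (⅑)*(-1/28)*169 + 459 = -169/252 + 459 = 115499/252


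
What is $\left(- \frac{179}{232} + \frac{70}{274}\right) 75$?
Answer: $- \frac{1230225}{31784} \approx -38.706$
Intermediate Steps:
$\left(- \frac{179}{232} + \frac{70}{274}\right) 75 = \left(\left(-179\right) \frac{1}{232} + 70 \cdot \frac{1}{274}\right) 75 = \left(- \frac{179}{232} + \frac{35}{137}\right) 75 = \left(- \frac{16403}{31784}\right) 75 = - \frac{1230225}{31784}$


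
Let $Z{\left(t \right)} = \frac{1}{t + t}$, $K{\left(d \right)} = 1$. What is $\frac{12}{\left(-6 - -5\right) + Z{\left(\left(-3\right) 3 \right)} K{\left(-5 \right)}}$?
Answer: $- \frac{216}{19} \approx -11.368$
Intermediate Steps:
$Z{\left(t \right)} = \frac{1}{2 t}$
$\frac{12}{\left(-6 - -5\right) + Z{\left(\left(-3\right) 3 \right)} K{\left(-5 \right)}} = \frac{12}{\left(-6 - -5\right) + \frac{1}{2 \left(\left(-3\right) 3\right)} 1} = \frac{12}{\left(-6 + 5\right) + \frac{1}{2 \left(-9\right)} 1} = \frac{12}{-1 + \frac{1}{2} \left(- \frac{1}{9}\right) 1} = \frac{12}{-1 - \frac{1}{18}} = \frac{12}{- \frac{19}{18}} = 12 \left(- \frac{18}{19}\right) = - \frac{216}{19}$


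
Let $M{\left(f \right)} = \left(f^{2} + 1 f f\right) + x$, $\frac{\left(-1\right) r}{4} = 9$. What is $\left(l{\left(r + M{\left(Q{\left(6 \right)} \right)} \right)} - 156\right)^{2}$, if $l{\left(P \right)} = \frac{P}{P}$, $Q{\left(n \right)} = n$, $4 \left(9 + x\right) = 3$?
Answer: $24025$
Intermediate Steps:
$x = - \frac{33}{4}$ ($x = -9 + \frac{1}{4} \cdot 3 = -9 + \frac{3}{4} = - \frac{33}{4} \approx -8.25$)
$r = -36$ ($r = \left(-4\right) 9 = -36$)
$M{\left(f \right)} = - \frac{33}{4} + 2 f^{2}$ ($M{\left(f \right)} = \left(f^{2} + 1 f f\right) - \frac{33}{4} = \left(f^{2} + f f\right) - \frac{33}{4} = \left(f^{2} + f^{2}\right) - \frac{33}{4} = 2 f^{2} - \frac{33}{4} = - \frac{33}{4} + 2 f^{2}$)
$l{\left(P \right)} = 1$
$\left(l{\left(r + M{\left(Q{\left(6 \right)} \right)} \right)} - 156\right)^{2} = \left(1 - 156\right)^{2} = \left(-155\right)^{2} = 24025$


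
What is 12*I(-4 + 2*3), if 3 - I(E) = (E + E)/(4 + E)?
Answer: 28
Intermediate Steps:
I(E) = 3 - 2*E/(4 + E) (I(E) = 3 - (E + E)/(4 + E) = 3 - 2*E/(4 + E))
12*I(-4 + 2*3) = 12*((12 + (-4 + 2*3))/(4 + (-4 + 2*3))) = 12*((12 + (-4 + 6))/(4 + (-4 + 6))) = 12*((12 + 2)/(4 + 2)) = 12*(14/6) = 12*((⅙)*14) = 12*(7/3) = 28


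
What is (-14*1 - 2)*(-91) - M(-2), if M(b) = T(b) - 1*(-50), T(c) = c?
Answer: 1408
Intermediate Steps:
M(b) = 50 + b (M(b) = b - 1*(-50) = b + 50 = 50 + b)
(-14*1 - 2)*(-91) - M(-2) = (-14*1 - 2)*(-91) - (50 - 2) = (-14 - 2)*(-91) - 1*48 = -16*(-91) - 48 = 1456 - 48 = 1408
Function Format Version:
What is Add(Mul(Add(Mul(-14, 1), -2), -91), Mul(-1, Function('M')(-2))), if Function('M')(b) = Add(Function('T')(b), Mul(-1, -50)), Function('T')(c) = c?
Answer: 1408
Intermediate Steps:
Function('M')(b) = Add(50, b) (Function('M')(b) = Add(b, Mul(-1, -50)) = Add(b, 50) = Add(50, b))
Add(Mul(Add(Mul(-14, 1), -2), -91), Mul(-1, Function('M')(-2))) = Add(Mul(Add(Mul(-14, 1), -2), -91), Mul(-1, Add(50, -2))) = Add(Mul(Add(-14, -2), -91), Mul(-1, 48)) = Add(Mul(-16, -91), -48) = Add(1456, -48) = 1408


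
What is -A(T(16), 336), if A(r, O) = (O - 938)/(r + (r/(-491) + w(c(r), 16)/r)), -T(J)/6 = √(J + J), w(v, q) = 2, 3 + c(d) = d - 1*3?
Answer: -3546984*√2/282731 ≈ -17.742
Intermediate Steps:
c(d) = -6 + d (c(d) = -3 + (d - 1*3) = -3 + (d - 3) = -3 + (-3 + d) = -6 + d)
T(J) = -6*√2*√J (T(J) = -6*√(J + J) = -6*√2*√J)
A(r, O) = (-938 + O)/(2/r + 490*r/491) (A(r, O) = (O - 938)/(r + (r/(-491) + 2/r)) = (-938 + O)/(r + (r*(-1/491) + 2/r)) = (-938 + O)/(r + (-r/491 + 2/r)) = (-938 + O)/(r + (2/r - r/491)) = (-938 + O)/(2/r + 490*r/491))
-A(T(16), 336) = -491*(-6*√2*√16)*(-938 + 336)/(2*(491 + 245*(-6*√2*√16)²)) = -491*(-6*√2*4)*(-602)/(2*(491 + 245*(-6*√2*4)²)) = -491*(-24*√2)*(-602)/(2*(491 + 245*(-24*√2)²)) = -491*(-24*√2)*(-602)/(2*(491 + 245*1152)) = -491*(-24*√2)*(-602)/(2*(491 + 282240)) = -491*(-24*√2)*(-602)/(2*282731) = -3546984*√2/282731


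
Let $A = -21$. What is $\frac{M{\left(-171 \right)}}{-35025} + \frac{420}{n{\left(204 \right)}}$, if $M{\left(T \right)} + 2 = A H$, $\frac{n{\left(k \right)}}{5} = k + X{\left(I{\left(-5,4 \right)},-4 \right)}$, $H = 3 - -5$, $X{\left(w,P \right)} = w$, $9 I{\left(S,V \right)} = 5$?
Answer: $\frac{765482}{1842315} \approx 0.4155$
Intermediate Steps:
$I{\left(S,V \right)} = \frac{5}{9}$ ($I{\left(S,V \right)} = \frac{1}{9} \cdot 5 = \frac{5}{9}$)
$H = 8$ ($H = 3 + 5 = 8$)
$n{\left(k \right)} = \frac{25}{9} + 5 k$ ($n{\left(k \right)} = 5 \left(k + \frac{5}{9}\right) = 5 \left(\frac{5}{9} + k\right) = \frac{25}{9} + 5 k$)
$M{\left(T \right)} = -170$ ($M{\left(T \right)} = -2 - 168 = -170$)
$\frac{M{\left(-171 \right)}}{-35025} + \frac{420}{n{\left(204 \right)}} = - \frac{170}{-35025} + \frac{420}{\frac{25}{9} + 5 \cdot 204} = \left(-170\right) \left(- \frac{1}{35025}\right) + \frac{420}{\frac{25}{9} + 1020} = \frac{34}{7005} + \frac{420}{\frac{9205}{9}} = \frac{34}{7005} + 420 \cdot \frac{9}{9205} = \frac{34}{7005} + \frac{108}{263} = \frac{765482}{1842315}$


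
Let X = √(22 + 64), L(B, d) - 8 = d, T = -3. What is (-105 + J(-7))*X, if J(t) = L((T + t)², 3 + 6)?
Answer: -88*√86 ≈ -816.08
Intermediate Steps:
L(B, d) = 8 + d
X = √86 ≈ 9.2736
J(t) = 17 (J(t) = 8 + (3 + 6) = 8 + 9 = 17)
(-105 + J(-7))*X = (-105 + 17)*√86 = -88*√86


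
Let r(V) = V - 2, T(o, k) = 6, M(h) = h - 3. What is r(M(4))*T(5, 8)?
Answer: -6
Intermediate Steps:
M(h) = -3 + h
r(V) = -2 + V
r(M(4))*T(5, 8) = (-2 + (-3 + 4))*6 = (-2 + 1)*6 = -1*6 = -6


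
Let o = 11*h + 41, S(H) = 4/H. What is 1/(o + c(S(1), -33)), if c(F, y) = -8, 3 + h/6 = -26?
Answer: -1/1881 ≈ -0.00053163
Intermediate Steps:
h = -174 (h = -18 + 6*(-26) = -18 - 156 = -174)
o = -1873 (o = 11*(-174) + 41 = -1914 + 41 = -1873)
1/(o + c(S(1), -33)) = 1/(-1873 - 8) = 1/(-1881) = -1/1881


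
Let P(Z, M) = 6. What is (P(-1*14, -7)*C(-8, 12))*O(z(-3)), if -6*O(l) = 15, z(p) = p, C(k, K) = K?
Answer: -180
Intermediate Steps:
O(l) = -5/2 (O(l) = -⅙*15 = -5/2)
(P(-1*14, -7)*C(-8, 12))*O(z(-3)) = (6*12)*(-5/2) = 72*(-5/2) = -180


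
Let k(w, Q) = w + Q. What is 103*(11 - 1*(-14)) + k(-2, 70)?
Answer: 2643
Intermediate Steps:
k(w, Q) = Q + w
103*(11 - 1*(-14)) + k(-2, 70) = 103*(11 - 1*(-14)) + (70 - 2) = 103*(11 + 14) + 68 = 103*25 + 68 = 2575 + 68 = 2643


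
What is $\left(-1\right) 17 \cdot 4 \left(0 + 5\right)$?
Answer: $-340$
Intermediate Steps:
$\left(-1\right) 17 \cdot 4 \left(0 + 5\right) = - 17 \cdot 4 \cdot 5 = \left(-17\right) 20 = -340$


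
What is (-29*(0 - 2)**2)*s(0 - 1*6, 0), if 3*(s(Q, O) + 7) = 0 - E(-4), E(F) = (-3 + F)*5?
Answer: -1624/3 ≈ -541.33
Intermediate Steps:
E(F) = -15 + 5*F
s(Q, O) = 14/3 (s(Q, O) = -7 + (0 - (-15 + 5*(-4)))/3 = -7 + (0 - (-15 - 20))/3 = -7 + (0 - 1*(-35))/3 = -7 + (0 + 35)/3 = -7 + (1/3)*35 = -7 + 35/3 = 14/3)
(-29*(0 - 2)**2)*s(0 - 1*6, 0) = -29*(0 - 2)**2*(14/3) = -29*(-2)**2*(14/3) = -29*4*(14/3) = -116*14/3 = -1624/3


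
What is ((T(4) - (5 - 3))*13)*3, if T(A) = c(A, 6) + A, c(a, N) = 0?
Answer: 78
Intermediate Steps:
T(A) = A (T(A) = 0 + A = A)
((T(4) - (5 - 3))*13)*3 = ((4 - (5 - 3))*13)*3 = ((4 - 1*2)*13)*3 = ((4 - 2)*13)*3 = (2*13)*3 = 26*3 = 78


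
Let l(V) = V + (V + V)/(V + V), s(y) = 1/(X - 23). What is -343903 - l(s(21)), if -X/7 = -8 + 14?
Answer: -22353759/65 ≈ -3.4390e+5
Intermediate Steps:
X = -42 (X = -7*(-8 + 14) = -7*6 = -42)
s(y) = -1/65 (s(y) = 1/(-42 - 23) = 1/(-65) = -1/65)
l(V) = 1 + V (l(V) = V + (2*V)/((2*V)) = V + (2*V)*(1/(2*V)) = V + 1 = 1 + V)
-343903 - l(s(21)) = -343903 - (1 - 1/65) = -343903 - 1*64/65 = -343903 - 64/65 = -22353759/65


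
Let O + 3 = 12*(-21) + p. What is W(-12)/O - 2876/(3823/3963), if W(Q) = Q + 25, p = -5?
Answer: -227955583/76460 ≈ -2981.4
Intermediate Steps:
W(Q) = 25 + Q
O = -260 (O = -3 + (12*(-21) - 5) = -3 + (-252 - 5) = -3 - 257 = -260)
W(-12)/O - 2876/(3823/3963) = (25 - 12)/(-260) - 2876/(3823/3963) = 13*(-1/260) - 2876/(3823*(1/3963)) = -1/20 - 2876/3823/3963 = -1/20 - 2876*3963/3823 = -1/20 - 11397588/3823 = -227955583/76460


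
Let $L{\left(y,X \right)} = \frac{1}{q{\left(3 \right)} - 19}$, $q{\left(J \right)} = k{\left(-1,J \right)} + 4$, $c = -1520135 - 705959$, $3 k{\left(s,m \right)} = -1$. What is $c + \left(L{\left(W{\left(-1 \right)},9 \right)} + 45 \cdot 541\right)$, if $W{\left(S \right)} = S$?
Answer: $- \frac{101280457}{46} \approx -2.2017 \cdot 10^{6}$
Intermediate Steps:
$k{\left(s,m \right)} = - \frac{1}{3}$ ($k{\left(s,m \right)} = \frac{1}{3} \left(-1\right) = - \frac{1}{3}$)
$c = -2226094$
$q{\left(J \right)} = \frac{11}{3}$ ($q{\left(J \right)} = - \frac{1}{3} + 4 = \frac{11}{3}$)
$L{\left(y,X \right)} = - \frac{3}{46}$ ($L{\left(y,X \right)} = \frac{1}{\frac{11}{3} - 19} = \frac{1}{- \frac{46}{3}} = - \frac{3}{46}$)
$c + \left(L{\left(W{\left(-1 \right)},9 \right)} + 45 \cdot 541\right) = -2226094 + \left(- \frac{3}{46} + 45 \cdot 541\right) = -2226094 + \left(- \frac{3}{46} + 24345\right) = -2226094 + \frac{1119867}{46} = - \frac{101280457}{46}$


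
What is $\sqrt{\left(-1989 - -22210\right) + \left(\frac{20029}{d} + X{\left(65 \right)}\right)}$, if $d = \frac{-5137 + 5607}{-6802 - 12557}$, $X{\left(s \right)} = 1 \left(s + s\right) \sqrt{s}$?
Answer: $\frac{\sqrt{-177771644270 + 28717000 \sqrt{65}}}{470} \approx 896.5 i$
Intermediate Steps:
$X{\left(s \right)} = 2 s^{\frac{3}{2}}$ ($X{\left(s \right)} = 1 \cdot 2 s \sqrt{s} = 2 s \sqrt{s} = 2 s^{\frac{3}{2}}$)
$d = - \frac{470}{19359}$ ($d = \frac{470}{-19359} = 470 \left(- \frac{1}{19359}\right) = - \frac{470}{19359} \approx -0.024278$)
$\sqrt{\left(-1989 - -22210\right) + \left(\frac{20029}{d} + X{\left(65 \right)}\right)} = \sqrt{\left(-1989 - -22210\right) + \left(\frac{20029}{- \frac{470}{19359}} + 2 \cdot 65^{\frac{3}{2}}\right)} = \sqrt{\left(-1989 + 22210\right) + \left(20029 \left(- \frac{19359}{470}\right) + 2 \cdot 65 \sqrt{65}\right)} = \sqrt{20221 - \left(\frac{387741411}{470} - 130 \sqrt{65}\right)} = \sqrt{- \frac{378237541}{470} + 130 \sqrt{65}}$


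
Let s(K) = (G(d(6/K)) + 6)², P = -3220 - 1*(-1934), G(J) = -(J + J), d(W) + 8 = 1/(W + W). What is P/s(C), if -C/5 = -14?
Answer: -11574/961 ≈ -12.044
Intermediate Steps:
C = 70 (C = -5*(-14) = 70)
d(W) = -8 + 1/(2*W) (d(W) = -8 + 1/(W + W) = -8 + 1/(2*W))
G(J) = -2*J
P = -1286 (P = -3220 + 1934 = -1286)
s(K) = (22 - K/6)² (s(K) = (-2*(-8 + 1/(2*((6/K)))) + 6)² = (-2*(-8 + (K/6)/2) + 6)² = (-2*(-8 + K/12) + 6)² = ((16 - K/6) + 6)² = (22 - K/6)²)
P/s(C) = -1286*36/(-132 + 70)² = -1286/((1/36)*(-62)²) = -1286/((1/36)*3844) = -1286/961/9 = -1286*9/961 = -11574/961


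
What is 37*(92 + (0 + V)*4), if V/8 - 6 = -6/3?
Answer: 8140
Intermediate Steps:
V = 32 (V = 48 + 8*(-6/3) = 48 + 8*(-6*⅓) = 48 + 8*(-2) = 48 - 16 = 32)
37*(92 + (0 + V)*4) = 37*(92 + (0 + 32)*4) = 37*(92 + 32*4) = 37*(92 + 128) = 37*220 = 8140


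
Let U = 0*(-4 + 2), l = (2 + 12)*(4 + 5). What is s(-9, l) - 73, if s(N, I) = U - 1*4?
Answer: -77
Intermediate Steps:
l = 126 (l = 14*9 = 126)
U = 0 (U = 0*(-2) = 0)
s(N, I) = -4 (s(N, I) = 0 - 1*4 = 0 - 4 = -4)
s(-9, l) - 73 = -4 - 73 = -77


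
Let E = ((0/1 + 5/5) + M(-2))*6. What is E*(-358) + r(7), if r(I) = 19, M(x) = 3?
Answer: -8573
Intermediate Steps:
E = 24 (E = ((0/1 + 5/5) + 3)*6 = ((0*1 + 5*(⅕)) + 3)*6 = ((0 + 1) + 3)*6 = (1 + 3)*6 = 4*6 = 24)
E*(-358) + r(7) = 24*(-358) + 19 = -8592 + 19 = -8573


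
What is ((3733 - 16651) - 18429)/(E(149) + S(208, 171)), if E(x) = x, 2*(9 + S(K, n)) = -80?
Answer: -31347/100 ≈ -313.47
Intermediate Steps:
S(K, n) = -49 (S(K, n) = -9 + (½)*(-80) = -9 - 40 = -49)
((3733 - 16651) - 18429)/(E(149) + S(208, 171)) = ((3733 - 16651) - 18429)/(149 - 49) = (-12918 - 18429)/100 = -31347*1/100 = -31347/100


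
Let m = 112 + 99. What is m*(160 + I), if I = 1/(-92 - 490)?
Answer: 19648109/582 ≈ 33760.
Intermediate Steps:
I = -1/582 (I = 1/(-582) = -1/582 ≈ -0.0017182)
m = 211
m*(160 + I) = 211*(160 - 1/582) = 211*(93119/582) = 19648109/582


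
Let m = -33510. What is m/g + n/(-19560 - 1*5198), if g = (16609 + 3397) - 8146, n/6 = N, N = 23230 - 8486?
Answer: -93941181/14681494 ≈ -6.3986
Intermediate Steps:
N = 14744
n = 88464 (n = 6*14744 = 88464)
g = 11860 (g = 20006 - 8146 = 11860)
m/g + n/(-19560 - 1*5198) = -33510/11860 + 88464/(-19560 - 1*5198) = -33510*1/11860 + 88464/(-19560 - 5198) = -3351/1186 + 88464/(-24758) = -3351/1186 + 88464*(-1/24758) = -3351/1186 - 44232/12379 = -93941181/14681494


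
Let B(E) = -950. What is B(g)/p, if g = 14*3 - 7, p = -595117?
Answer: 950/595117 ≈ 0.0015963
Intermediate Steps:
g = 35 (g = 42 - 7 = 35)
B(g)/p = -950/(-595117) = -950*(-1/595117) = 950/595117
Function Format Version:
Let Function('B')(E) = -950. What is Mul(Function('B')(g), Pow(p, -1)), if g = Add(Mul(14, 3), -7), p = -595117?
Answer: Rational(950, 595117) ≈ 0.0015963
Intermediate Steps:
g = 35 (g = Add(42, -7) = 35)
Mul(Function('B')(g), Pow(p, -1)) = Mul(-950, Pow(-595117, -1)) = Mul(-950, Rational(-1, 595117)) = Rational(950, 595117)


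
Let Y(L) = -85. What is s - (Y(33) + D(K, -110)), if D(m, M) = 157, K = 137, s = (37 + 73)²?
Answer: 12028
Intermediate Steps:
s = 12100 (s = 110² = 12100)
s - (Y(33) + D(K, -110)) = 12100 - (-85 + 157) = 12100 - 1*72 = 12100 - 72 = 12028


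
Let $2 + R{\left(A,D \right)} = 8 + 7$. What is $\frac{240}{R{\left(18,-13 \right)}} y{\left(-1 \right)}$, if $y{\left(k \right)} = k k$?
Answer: $\frac{240}{13} \approx 18.462$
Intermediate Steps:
$R{\left(A,D \right)} = 13$ ($R{\left(A,D \right)} = -2 + \left(8 + 7\right) = -2 + 15 = 13$)
$y{\left(k \right)} = k^{2}$
$\frac{240}{R{\left(18,-13 \right)}} y{\left(-1 \right)} = \frac{240}{13} \left(-1\right)^{2} = 240 \cdot \frac{1}{13} \cdot 1 = \frac{240}{13} \cdot 1 = \frac{240}{13}$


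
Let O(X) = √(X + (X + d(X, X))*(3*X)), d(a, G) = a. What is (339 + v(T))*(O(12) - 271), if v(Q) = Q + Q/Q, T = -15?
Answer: -88075 + 650*√219 ≈ -78456.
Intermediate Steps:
O(X) = √(X + 6*X²) (O(X) = √(X + (X + X)*(3*X)) = √(X + (2*X)*(3*X)) = √(X + 6*X²))
v(Q) = 1 + Q (v(Q) = Q + 1 = 1 + Q)
(339 + v(T))*(O(12) - 271) = (339 + (1 - 15))*(√(12*(1 + 6*12)) - 271) = (339 - 14)*(√(12*(1 + 72)) - 271) = 325*(√(12*73) - 271) = 325*(√876 - 271) = 325*(2*√219 - 271) = 325*(-271 + 2*√219) = -88075 + 650*√219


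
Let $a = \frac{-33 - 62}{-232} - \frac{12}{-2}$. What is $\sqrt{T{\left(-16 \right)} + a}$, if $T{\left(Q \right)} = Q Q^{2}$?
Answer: $\frac{i \sqrt{55029530}}{116} \approx 63.95 i$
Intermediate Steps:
$a = \frac{1487}{232}$ ($a = \left(-33 - 62\right) \left(- \frac{1}{232}\right) - -6 = \left(-95\right) \left(- \frac{1}{232}\right) + 6 = \frac{95}{232} + 6 = \frac{1487}{232} \approx 6.4095$)
$T{\left(Q \right)} = Q^{3}$
$\sqrt{T{\left(-16 \right)} + a} = \sqrt{\left(-16\right)^{3} + \frac{1487}{232}} = \sqrt{-4096 + \frac{1487}{232}} = \sqrt{- \frac{948785}{232}} = \frac{i \sqrt{55029530}}{116}$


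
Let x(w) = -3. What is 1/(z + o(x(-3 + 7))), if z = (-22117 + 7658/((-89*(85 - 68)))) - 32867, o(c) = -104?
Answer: -1513/83355802 ≈ -1.8151e-5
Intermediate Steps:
z = -83198450/1513 (z = (-22117 + 7658/((-89*17))) - 32867 = (-22117 + 7658/(-1513)) - 32867 = (-22117 + 7658*(-1/1513)) - 32867 = (-22117 - 7658/1513) - 32867 = -33470679/1513 - 32867 = -83198450/1513 ≈ -54989.)
1/(z + o(x(-3 + 7))) = 1/(-83198450/1513 - 104) = 1/(-83355802/1513) = -1513/83355802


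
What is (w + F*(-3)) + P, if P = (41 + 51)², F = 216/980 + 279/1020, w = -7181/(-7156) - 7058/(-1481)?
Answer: 186898574213731/22070409970 ≈ 8468.3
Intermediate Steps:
w = 61142109/10598036 (w = -7181*(-1/7156) - 7058*(-1/1481) = 7181/7156 + 7058/1481 = 61142109/10598036 ≈ 5.7692)
F = 8229/16660 (F = 216*(1/980) + 279*(1/1020) = 54/245 + 93/340 = 8229/16660 ≈ 0.49394)
P = 8464 (P = 92² = 8464)
(w + F*(-3)) + P = (61142109/10598036 + (8229/16660)*(-3)) + 8464 = (61142109/10598036 - 24687/16660) + 8464 = 94624227651/22070409970 + 8464 = 186898574213731/22070409970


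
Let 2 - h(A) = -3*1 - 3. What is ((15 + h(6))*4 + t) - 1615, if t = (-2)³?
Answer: -1531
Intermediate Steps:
t = -8
h(A) = 8 (h(A) = 2 - (-3*1 - 3) = 2 - (-3 - 3) = 2 - 1*(-6) = 2 + 6 = 8)
((15 + h(6))*4 + t) - 1615 = ((15 + 8)*4 - 8) - 1615 = (23*4 - 8) - 1615 = (92 - 8) - 1615 = 84 - 1615 = -1531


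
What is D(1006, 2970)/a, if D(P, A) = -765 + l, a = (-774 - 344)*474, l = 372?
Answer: 131/176644 ≈ 0.00074160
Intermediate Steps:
a = -529932 (a = -1118*474 = -529932)
D(P, A) = -393 (D(P, A) = -765 + 372 = -393)
D(1006, 2970)/a = -393/(-529932) = -393*(-1/529932) = 131/176644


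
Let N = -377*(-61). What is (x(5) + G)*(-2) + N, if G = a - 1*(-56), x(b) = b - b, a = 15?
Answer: 22855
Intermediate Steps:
x(b) = 0
G = 71 (G = 15 - 1*(-56) = 15 + 56 = 71)
N = 22997
(x(5) + G)*(-2) + N = (0 + 71)*(-2) + 22997 = 71*(-2) + 22997 = -142 + 22997 = 22855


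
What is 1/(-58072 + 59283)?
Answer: 1/1211 ≈ 0.00082576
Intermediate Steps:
1/(-58072 + 59283) = 1/1211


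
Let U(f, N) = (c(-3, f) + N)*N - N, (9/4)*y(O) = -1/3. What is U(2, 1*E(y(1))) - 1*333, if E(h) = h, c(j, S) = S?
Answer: -242849/729 ≈ -333.13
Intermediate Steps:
y(O) = -4/27 (y(O) = 4*(-1/3)/9 = 4*(-1*⅓)/9 = (4/9)*(-⅓) = -4/27)
U(f, N) = -N + N*(N + f) (U(f, N) = (f + N)*N - N = (N + f)*N - N = N*(N + f) - N = -N + N*(N + f))
U(2, 1*E(y(1))) - 1*333 = (1*(-4/27))*(-1 + 1*(-4/27) + 2) - 1*333 = -4*(-1 - 4/27 + 2)/27 - 333 = -4/27*23/27 - 333 = -92/729 - 333 = -242849/729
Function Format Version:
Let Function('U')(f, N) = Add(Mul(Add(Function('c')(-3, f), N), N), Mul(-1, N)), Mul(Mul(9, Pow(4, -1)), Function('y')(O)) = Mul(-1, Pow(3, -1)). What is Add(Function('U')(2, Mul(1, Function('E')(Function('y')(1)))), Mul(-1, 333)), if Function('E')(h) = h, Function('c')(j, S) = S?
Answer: Rational(-242849, 729) ≈ -333.13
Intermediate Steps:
Function('y')(O) = Rational(-4, 27) (Function('y')(O) = Mul(Rational(4, 9), Mul(-1, Pow(3, -1))) = Mul(Rational(4, 9), Mul(-1, Rational(1, 3))) = Mul(Rational(4, 9), Rational(-1, 3)) = Rational(-4, 27))
Function('U')(f, N) = Add(Mul(-1, N), Mul(N, Add(N, f))) (Function('U')(f, N) = Add(Mul(Add(f, N), N), Mul(-1, N)) = Add(Mul(Add(N, f), N), Mul(-1, N)) = Add(Mul(N, Add(N, f)), Mul(-1, N)) = Add(Mul(-1, N), Mul(N, Add(N, f))))
Add(Function('U')(2, Mul(1, Function('E')(Function('y')(1)))), Mul(-1, 333)) = Add(Mul(Mul(1, Rational(-4, 27)), Add(-1, Mul(1, Rational(-4, 27)), 2)), Mul(-1, 333)) = Add(Mul(Rational(-4, 27), Add(-1, Rational(-4, 27), 2)), -333) = Add(Mul(Rational(-4, 27), Rational(23, 27)), -333) = Add(Rational(-92, 729), -333) = Rational(-242849, 729)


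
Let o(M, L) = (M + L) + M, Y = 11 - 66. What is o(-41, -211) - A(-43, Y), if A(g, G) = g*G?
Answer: -2658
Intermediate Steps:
Y = -55
o(M, L) = L + 2*M (o(M, L) = (L + M) + M = L + 2*M)
A(g, G) = G*g
o(-41, -211) - A(-43, Y) = (-211 + 2*(-41)) - (-55)*(-43) = (-211 - 82) - 1*2365 = -293 - 2365 = -2658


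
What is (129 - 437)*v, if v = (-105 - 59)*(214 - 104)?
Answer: 5556320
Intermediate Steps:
v = -18040 (v = -164*110 = -18040)
(129 - 437)*v = (129 - 437)*(-18040) = -308*(-18040) = 5556320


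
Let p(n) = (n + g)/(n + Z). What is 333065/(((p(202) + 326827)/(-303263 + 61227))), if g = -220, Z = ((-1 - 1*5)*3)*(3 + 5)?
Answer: -1168898944930/4738987 ≈ -2.4666e+5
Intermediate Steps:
Z = -144 (Z = ((-1 - 5)*3)*8 = -6*3*8 = -18*8 = -144)
p(n) = (-220 + n)/(-144 + n) (p(n) = (n - 220)/(n - 144) = (-220 + n)/(-144 + n))
333065/(((p(202) + 326827)/(-303263 + 61227))) = 333065/((((-220 + 202)/(-144 + 202) + 326827)/(-303263 + 61227))) = 333065/(((-18/58 + 326827)/(-242036))) = 333065/((((1/58)*(-18) + 326827)*(-1/242036))) = 333065/(((-9/29 + 326827)*(-1/242036))) = 333065/(((9477974/29)*(-1/242036))) = 333065/(-4738987/3509522) = 333065*(-3509522/4738987) = -1168898944930/4738987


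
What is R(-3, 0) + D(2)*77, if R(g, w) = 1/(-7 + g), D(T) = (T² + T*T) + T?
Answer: 7699/10 ≈ 769.90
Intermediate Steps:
D(T) = T + 2*T² (D(T) = (T² + T²) + T = 2*T² + T = T + 2*T²)
R(-3, 0) + D(2)*77 = 1/(-7 - 3) + (2*(1 + 2*2))*77 = 1/(-10) + (2*(1 + 4))*77 = -⅒ + (2*5)*77 = -⅒ + 10*77 = -⅒ + 770 = 7699/10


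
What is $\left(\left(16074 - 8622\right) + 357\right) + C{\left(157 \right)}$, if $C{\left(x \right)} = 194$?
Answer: $8003$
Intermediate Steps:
$\left(\left(16074 - 8622\right) + 357\right) + C{\left(157 \right)} = \left(\left(16074 - 8622\right) + 357\right) + 194 = \left(7452 + 357\right) + 194 = 7809 + 194 = 8003$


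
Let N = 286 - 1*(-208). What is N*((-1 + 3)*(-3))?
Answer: -2964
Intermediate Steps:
N = 494 (N = 286 + 208 = 494)
N*((-1 + 3)*(-3)) = 494*((-1 + 3)*(-3)) = 494*(2*(-3)) = 494*(-6) = -2964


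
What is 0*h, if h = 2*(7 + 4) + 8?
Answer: 0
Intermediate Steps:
h = 30 (h = 2*11 + 8 = 22 + 8 = 30)
0*h = 0*30 = 0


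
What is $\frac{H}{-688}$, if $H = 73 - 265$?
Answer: $\frac{12}{43} \approx 0.27907$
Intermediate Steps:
$H = -192$
$\frac{H}{-688} = - \frac{192}{-688} = \left(-192\right) \left(- \frac{1}{688}\right) = \frac{12}{43}$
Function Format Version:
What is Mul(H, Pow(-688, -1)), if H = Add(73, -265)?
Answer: Rational(12, 43) ≈ 0.27907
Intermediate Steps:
H = -192
Mul(H, Pow(-688, -1)) = Mul(-192, Pow(-688, -1)) = Mul(-192, Rational(-1, 688)) = Rational(12, 43)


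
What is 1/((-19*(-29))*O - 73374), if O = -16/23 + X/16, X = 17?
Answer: -368/26927247 ≈ -1.3666e-5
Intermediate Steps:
O = 135/368 (O = -16/23 + 17/16 = 135/368 ≈ 0.36685)
1/((-19*(-29))*O - 73374) = 1/(-19*(-29)*(135/368) - 73374) = 1/(551*(135/368) - 73374) = 1/(74385/368 - 73374) = 1/(-26927247/368) = -368/26927247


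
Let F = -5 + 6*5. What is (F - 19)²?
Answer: 36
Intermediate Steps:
F = 25 (F = -5 + 30 = 25)
(F - 19)² = (25 - 19)² = 6² = 36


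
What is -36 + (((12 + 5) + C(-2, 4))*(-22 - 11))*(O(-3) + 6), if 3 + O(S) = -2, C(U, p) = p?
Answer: -729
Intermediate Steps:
O(S) = -5 (O(S) = -3 - 2 = -5)
-36 + (((12 + 5) + C(-2, 4))*(-22 - 11))*(O(-3) + 6) = -36 + (((12 + 5) + 4)*(-22 - 11))*(-5 + 6) = -36 + ((17 + 4)*(-33))*1 = -36 + (21*(-33))*1 = -36 - 693*1 = -36 - 693 = -729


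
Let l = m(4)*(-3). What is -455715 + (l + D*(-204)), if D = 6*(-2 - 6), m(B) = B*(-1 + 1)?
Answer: -445923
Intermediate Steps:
m(B) = 0 (m(B) = B*0 = 0)
l = 0 (l = 0*(-3) = 0)
D = -48 (D = 6*(-8) = -48)
-455715 + (l + D*(-204)) = -455715 + (0 - 48*(-204)) = -455715 + (0 + 9792) = -455715 + 9792 = -445923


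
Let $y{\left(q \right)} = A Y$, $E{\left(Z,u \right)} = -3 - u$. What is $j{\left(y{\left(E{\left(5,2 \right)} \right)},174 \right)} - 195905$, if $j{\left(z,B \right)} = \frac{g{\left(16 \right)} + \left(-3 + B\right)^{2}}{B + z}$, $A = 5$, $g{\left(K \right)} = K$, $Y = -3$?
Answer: $- \frac{31119638}{159} \approx -1.9572 \cdot 10^{5}$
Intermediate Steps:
$y{\left(q \right)} = -15$ ($y{\left(q \right)} = 5 \left(-3\right) = -15$)
$j{\left(z,B \right)} = \frac{16 + \left(-3 + B\right)^{2}}{B + z}$
$j{\left(y{\left(E{\left(5,2 \right)} \right)},174 \right)} - 195905 = \frac{16 + \left(-3 + 174\right)^{2}}{174 - 15} - 195905 = \frac{16 + 171^{2}}{159} - 195905 = \frac{16 + 29241}{159} - 195905 = \frac{1}{159} \cdot 29257 - 195905 = \frac{29257}{159} - 195905 = - \frac{31119638}{159}$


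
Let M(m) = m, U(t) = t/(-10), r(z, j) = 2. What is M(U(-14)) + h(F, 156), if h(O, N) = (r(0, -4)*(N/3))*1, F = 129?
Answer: 527/5 ≈ 105.40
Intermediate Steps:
U(t) = -t/10 (U(t) = t*(-1/10) = -t/10)
h(O, N) = 2*N/3 (h(O, N) = (2*(N/3))*1 = (2*N/3)*1 = 2*N/3)
M(U(-14)) + h(F, 156) = -1/10*(-14) + (2/3)*156 = 7/5 + 104 = 527/5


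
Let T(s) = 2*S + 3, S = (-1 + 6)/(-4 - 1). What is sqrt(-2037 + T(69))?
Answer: 2*I*sqrt(509) ≈ 45.122*I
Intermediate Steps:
S = -1 (S = 5/(-5) = 5*(-1/5) = -1)
T(s) = 1 (T(s) = 2*(-1) + 3 = -2 + 3 = 1)
sqrt(-2037 + T(69)) = sqrt(-2037 + 1) = sqrt(-2036) = 2*I*sqrt(509)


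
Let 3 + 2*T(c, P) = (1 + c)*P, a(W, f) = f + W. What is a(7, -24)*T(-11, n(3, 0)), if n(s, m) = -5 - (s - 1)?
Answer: -1139/2 ≈ -569.50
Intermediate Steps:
a(W, f) = W + f
n(s, m) = -4 - s (n(s, m) = -5 - (-1 + s) = -5 + (1 - s) = -4 - s)
T(c, P) = -3/2 + P*(1 + c)/2 (T(c, P) = -3/2 + ((1 + c)*P)/2 = -3/2 + (P*(1 + c))/2 = -3/2 + P*(1 + c)/2)
a(7, -24)*T(-11, n(3, 0)) = (7 - 24)*(-3/2 + (-4 - 1*3)/2 + (1/2)*(-4 - 1*3)*(-11)) = -17*(-3/2 + (-4 - 3)/2 + (1/2)*(-4 - 3)*(-11)) = -17*(-3/2 + (1/2)*(-7) + (1/2)*(-7)*(-11)) = -17*(-3/2 - 7/2 + 77/2) = -17*67/2 = -1139/2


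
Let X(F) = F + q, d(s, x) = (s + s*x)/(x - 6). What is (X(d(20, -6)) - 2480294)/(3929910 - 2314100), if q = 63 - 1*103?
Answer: -7440977/4847430 ≈ -1.5350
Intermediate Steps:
d(s, x) = (s + s*x)/(-6 + x)
q = -40 (q = 63 - 103 = -40)
X(F) = -40 + F (X(F) = F - 40 = -40 + F)
(X(d(20, -6)) - 2480294)/(3929910 - 2314100) = ((-40 + 20*(1 - 6)/(-6 - 6)) - 2480294)/(3929910 - 2314100) = ((-40 + 20*(-5)/(-12)) - 2480294)/1615810 = ((-40 + 20*(-1/12)*(-5)) - 2480294)*(1/1615810) = ((-40 + 25/3) - 2480294)*(1/1615810) = (-95/3 - 2480294)*(1/1615810) = -7440977/3*1/1615810 = -7440977/4847430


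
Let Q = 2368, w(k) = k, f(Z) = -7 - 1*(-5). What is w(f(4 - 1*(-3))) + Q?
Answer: 2366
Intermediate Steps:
f(Z) = -2 (f(Z) = -7 + 5 = -2)
w(f(4 - 1*(-3))) + Q = -2 + 2368 = 2366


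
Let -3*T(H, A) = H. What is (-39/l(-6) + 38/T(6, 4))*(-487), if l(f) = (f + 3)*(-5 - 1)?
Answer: 61849/6 ≈ 10308.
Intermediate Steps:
l(f) = -18 - 6*f (l(f) = (3 + f)*(-6) = -18 - 6*f)
T(H, A) = -H/3
(-39/l(-6) + 38/T(6, 4))*(-487) = (-39/(-18 - 6*(-6)) + 38/((-1/3*6)))*(-487) = (-39/(-18 + 36) + 38/(-2))*(-487) = (-39/18 + 38*(-1/2))*(-487) = (-39*1/18 - 19)*(-487) = (-13/6 - 19)*(-487) = -127/6*(-487) = 61849/6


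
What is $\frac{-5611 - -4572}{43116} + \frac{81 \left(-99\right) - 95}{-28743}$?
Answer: $\frac{106659749}{413094396} \approx 0.2582$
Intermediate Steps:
$\frac{-5611 - -4572}{43116} + \frac{81 \left(-99\right) - 95}{-28743} = \left(-5611 + 4572\right) \frac{1}{43116} + \left(-8019 - 95\right) \left(- \frac{1}{28743}\right) = \left(-1039\right) \frac{1}{43116} - - \frac{8114}{28743} = - \frac{1039}{43116} + \frac{8114}{28743} = \frac{106659749}{413094396}$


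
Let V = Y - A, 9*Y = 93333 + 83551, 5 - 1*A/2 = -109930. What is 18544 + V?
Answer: -1635050/9 ≈ -1.8167e+5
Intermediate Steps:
A = 219870 (A = 10 - 2*(-109930) = 10 + 219860 = 219870)
Y = 176884/9 (Y = (93333 + 83551)/9 = (1/9)*176884 = 176884/9 ≈ 19654.)
V = -1801946/9 (V = 176884/9 - 1*219870 = 176884/9 - 219870 = -1801946/9 ≈ -2.0022e+5)
18544 + V = 18544 - 1801946/9 = -1635050/9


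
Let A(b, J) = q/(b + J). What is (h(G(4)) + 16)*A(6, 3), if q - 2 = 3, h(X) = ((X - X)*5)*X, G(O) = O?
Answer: 80/9 ≈ 8.8889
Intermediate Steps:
h(X) = 0 (h(X) = (0*5)*X = 0*X = 0)
q = 5 (q = 2 + 3 = 5)
A(b, J) = 5/(J + b) (A(b, J) = 5/(b + J) = 5/(J + b))
(h(G(4)) + 16)*A(6, 3) = (0 + 16)*(5/(3 + 6)) = 16*(5/9) = 80/9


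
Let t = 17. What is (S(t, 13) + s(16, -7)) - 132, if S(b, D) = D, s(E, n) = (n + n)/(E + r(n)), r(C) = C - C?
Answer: -959/8 ≈ -119.88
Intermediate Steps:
r(C) = 0
s(E, n) = 2*n/E (s(E, n) = (n + n)/(E + 0) = (2*n)/E = 2*n/E)
(S(t, 13) + s(16, -7)) - 132 = (13 + 2*(-7)/16) - 132 = (13 + 2*(-7)*(1/16)) - 132 = (13 - 7/8) - 132 = 97/8 - 132 = -959/8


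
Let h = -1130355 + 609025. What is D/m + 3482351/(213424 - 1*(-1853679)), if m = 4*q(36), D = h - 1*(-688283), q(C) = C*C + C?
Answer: 121221004429/3671174928 ≈ 33.020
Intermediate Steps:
q(C) = C + C**2 (q(C) = C**2 + C = C + C**2)
h = -521330
D = 166953 (D = -521330 - 1*(-688283) = -521330 + 688283 = 166953)
m = 5328 (m = 4*(36*(1 + 36)) = 4*(36*37) = 4*1332 = 5328)
D/m + 3482351/(213424 - 1*(-1853679)) = 166953/5328 + 3482351/(213424 - 1*(-1853679)) = 166953*(1/5328) + 3482351/(213424 + 1853679) = 55651/1776 + 3482351/2067103 = 121221004429/3671174928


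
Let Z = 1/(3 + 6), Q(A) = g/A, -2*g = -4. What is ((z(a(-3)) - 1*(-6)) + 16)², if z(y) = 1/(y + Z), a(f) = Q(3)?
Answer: 26569/49 ≈ 542.22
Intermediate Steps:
g = 2 (g = -½*(-4) = 2)
Q(A) = 2/A
a(f) = ⅔ (a(f) = 2/3 = 2*(⅓) = ⅔)
Z = ⅑ (Z = 1/9 = ⅑ ≈ 0.11111)
z(y) = 1/(⅑ + y) (z(y) = 1/(y + ⅑) = 1/(⅑ + y))
((z(a(-3)) - 1*(-6)) + 16)² = ((9/(1 + 9*(⅔)) - 1*(-6)) + 16)² = ((9/(1 + 6) + 6) + 16)² = ((9/7 + 6) + 16)² = (51/7 + 16)² = (163/7)² = 26569/49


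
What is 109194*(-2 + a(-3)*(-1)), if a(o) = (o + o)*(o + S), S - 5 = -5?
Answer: -2183880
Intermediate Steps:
S = 0 (S = 5 - 5 = 0)
a(o) = 2*o² (a(o) = (o + o)*(o + 0) = (2*o)*o = 2*o²)
109194*(-2 + a(-3)*(-1)) = 109194*(-2 + (2*(-3)²)*(-1)) = 109194*(-2 + (2*9)*(-1)) = 109194*(-2 + 18*(-1)) = 109194*(-2 - 18) = 109194*(-20) = -2183880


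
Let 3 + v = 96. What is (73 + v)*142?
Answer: 23572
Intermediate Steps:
v = 93 (v = -3 + 96 = 93)
(73 + v)*142 = (73 + 93)*142 = 166*142 = 23572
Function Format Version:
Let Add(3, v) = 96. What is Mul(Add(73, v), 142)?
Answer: 23572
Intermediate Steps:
v = 93 (v = Add(-3, 96) = 93)
Mul(Add(73, v), 142) = Mul(Add(73, 93), 142) = Mul(166, 142) = 23572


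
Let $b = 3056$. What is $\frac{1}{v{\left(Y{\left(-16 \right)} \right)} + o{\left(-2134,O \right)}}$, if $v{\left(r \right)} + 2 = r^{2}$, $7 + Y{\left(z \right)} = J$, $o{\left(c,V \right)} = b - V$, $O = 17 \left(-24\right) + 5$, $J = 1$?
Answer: $\frac{1}{3493} \approx 0.00028629$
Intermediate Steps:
$O = -403$ ($O = -408 + 5 = -403$)
$o{\left(c,V \right)} = 3056 - V$
$Y{\left(z \right)} = -6$ ($Y{\left(z \right)} = -7 + 1 = -6$)
$v{\left(r \right)} = -2 + r^{2}$
$\frac{1}{v{\left(Y{\left(-16 \right)} \right)} + o{\left(-2134,O \right)}} = \frac{1}{\left(-2 + \left(-6\right)^{2}\right) + \left(3056 - -403\right)} = \frac{1}{\left(-2 + 36\right) + \left(3056 + 403\right)} = \frac{1}{34 + 3459} = \frac{1}{3493}$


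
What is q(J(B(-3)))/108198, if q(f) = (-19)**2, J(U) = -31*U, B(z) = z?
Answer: 361/108198 ≈ 0.0033365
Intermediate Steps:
q(f) = 361
q(J(B(-3)))/108198 = 361/108198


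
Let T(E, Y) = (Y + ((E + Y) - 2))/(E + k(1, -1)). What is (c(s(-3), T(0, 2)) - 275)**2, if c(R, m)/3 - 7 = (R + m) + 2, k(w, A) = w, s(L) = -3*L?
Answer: 46225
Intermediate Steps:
T(E, Y) = (-2 + E + 2*Y)/(1 + E) (T(E, Y) = (Y + ((E + Y) - 2))/(E + 1) = (Y + (-2 + E + Y))/(1 + E) = (-2 + E + 2*Y)/(1 + E))
c(R, m) = 27 + 3*R + 3*m (c(R, m) = 21 + 3*((R + m) + 2) = 21 + 3*(2 + R + m) = 21 + (6 + 3*R + 3*m) = 27 + 3*R + 3*m)
(c(s(-3), T(0, 2)) - 275)**2 = ((27 + 3*(-3*(-3)) + 3*((-2 + 0 + 2*2)/(1 + 0))) - 275)**2 = ((27 + 3*9 + 3*((-2 + 0 + 4)/1)) - 275)**2 = ((27 + 27 + 3*(1*2)) - 275)**2 = ((27 + 27 + 3*2) - 275)**2 = ((27 + 27 + 6) - 275)**2 = (60 - 275)**2 = (-215)**2 = 46225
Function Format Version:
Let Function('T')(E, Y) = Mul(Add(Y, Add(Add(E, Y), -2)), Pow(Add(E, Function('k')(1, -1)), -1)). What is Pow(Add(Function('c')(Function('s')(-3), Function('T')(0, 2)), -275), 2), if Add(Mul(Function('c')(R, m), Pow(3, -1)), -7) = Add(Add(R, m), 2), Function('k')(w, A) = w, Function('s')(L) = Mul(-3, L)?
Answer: 46225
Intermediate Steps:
Function('T')(E, Y) = Mul(Pow(Add(1, E), -1), Add(-2, E, Mul(2, Y))) (Function('T')(E, Y) = Mul(Add(Y, Add(Add(E, Y), -2)), Pow(Add(E, 1), -1)) = Mul(Add(Y, Add(-2, E, Y)), Pow(Add(1, E), -1)) = Mul(Add(-2, E, Mul(2, Y)), Pow(Add(1, E), -1)) = Mul(Pow(Add(1, E), -1), Add(-2, E, Mul(2, Y))))
Function('c')(R, m) = Add(27, Mul(3, R), Mul(3, m)) (Function('c')(R, m) = Add(21, Mul(3, Add(Add(R, m), 2))) = Add(21, Mul(3, Add(2, R, m))) = Add(21, Add(6, Mul(3, R), Mul(3, m))) = Add(27, Mul(3, R), Mul(3, m)))
Pow(Add(Function('c')(Function('s')(-3), Function('T')(0, 2)), -275), 2) = Pow(Add(Add(27, Mul(3, Mul(-3, -3)), Mul(3, Mul(Pow(Add(1, 0), -1), Add(-2, 0, Mul(2, 2))))), -275), 2) = Pow(Add(Add(27, Mul(3, 9), Mul(3, Mul(Pow(1, -1), Add(-2, 0, 4)))), -275), 2) = Pow(Add(Add(27, 27, Mul(3, Mul(1, 2))), -275), 2) = Pow(Add(Add(27, 27, Mul(3, 2)), -275), 2) = Pow(Add(Add(27, 27, 6), -275), 2) = Pow(Add(60, -275), 2) = Pow(-215, 2) = 46225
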